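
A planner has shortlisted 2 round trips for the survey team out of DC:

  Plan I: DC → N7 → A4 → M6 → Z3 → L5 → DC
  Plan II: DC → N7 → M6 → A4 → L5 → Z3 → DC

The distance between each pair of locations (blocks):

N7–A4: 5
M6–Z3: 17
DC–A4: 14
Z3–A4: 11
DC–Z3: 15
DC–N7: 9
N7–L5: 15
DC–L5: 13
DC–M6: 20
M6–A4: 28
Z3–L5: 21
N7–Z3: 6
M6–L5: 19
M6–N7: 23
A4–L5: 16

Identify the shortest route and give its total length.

Plan I: 9 + 5 + 28 + 17 + 21 + 13 = 93
Plan II: 9 + 23 + 28 + 16 + 21 + 15 = 112

93 blocks — Plan I is the shortest.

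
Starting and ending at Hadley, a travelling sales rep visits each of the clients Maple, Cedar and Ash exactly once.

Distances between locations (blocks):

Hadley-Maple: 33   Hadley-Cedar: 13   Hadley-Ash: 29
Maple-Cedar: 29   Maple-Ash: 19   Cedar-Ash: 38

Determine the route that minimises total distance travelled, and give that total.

Minimum total distance: 90 blocks.

There are 3 distinct closed tours to check (reversals are equivalent).
Hadley-Maple-Cedar-Ash-Hadley: 33+29+38+29 = 129
Hadley-Maple-Ash-Cedar-Hadley: 33+19+38+13 = 103
Hadley-Cedar-Maple-Ash-Hadley: 13+29+19+29 = 90
The minimum is 90.
One optimal route: Hadley → Cedar → Maple → Ash → Hadley (or its reverse).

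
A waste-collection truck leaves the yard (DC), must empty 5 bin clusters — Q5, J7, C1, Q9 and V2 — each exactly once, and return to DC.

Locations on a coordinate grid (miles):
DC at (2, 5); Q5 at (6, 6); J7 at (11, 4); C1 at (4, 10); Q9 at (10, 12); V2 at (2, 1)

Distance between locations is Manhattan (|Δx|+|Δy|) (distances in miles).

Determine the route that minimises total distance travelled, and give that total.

There are 60 distinct closed tours to check (reversals are equivalent).
DC → Q5 → J7 → C1 → Q9 → V2 → DC: 5+7+13+8+19+4 = 56
DC → Q5 → J7 → C1 → V2 → Q9 → DC: 5+7+13+11+19+15 = 70
DC → Q5 → J7 → Q9 → C1 → V2 → DC: 5+7+9+8+11+4 = 44
DC → Q5 → J7 → Q9 → V2 → C1 → DC: 5+7+9+19+11+7 = 58
DC → Q5 → J7 → V2 → C1 → Q9 → DC: 5+7+12+11+8+15 = 58
DC → Q5 → J7 → V2 → Q9 → C1 → DC: 5+7+12+19+8+7 = 58
DC → Q5 → C1 → J7 → Q9 → V2 → DC: 5+6+13+9+19+4 = 56
DC → Q5 → C1 → J7 → V2 → Q9 → DC: 5+6+13+12+19+15 = 70
DC → Q5 → C1 → Q9 → J7 → V2 → DC: 5+6+8+9+12+4 = 44
DC → Q5 → C1 → Q9 → V2 → J7 → DC: 5+6+8+19+12+10 = 60
DC → Q5 → C1 → V2 → J7 → Q9 → DC: 5+6+11+12+9+15 = 58
DC → Q5 → C1 → V2 → Q9 → J7 → DC: 5+6+11+19+9+10 = 60
DC → Q5 → Q9 → J7 → C1 → V2 → DC: 5+10+9+13+11+4 = 52
DC → Q5 → Q9 → J7 → V2 → C1 → DC: 5+10+9+12+11+7 = 54
… (46 more)
The minimum is 44.
One optimal route: DC → Q5 → J7 → Q9 → C1 → V2 → DC (or its reverse).

Shortest round trip = 44 miles.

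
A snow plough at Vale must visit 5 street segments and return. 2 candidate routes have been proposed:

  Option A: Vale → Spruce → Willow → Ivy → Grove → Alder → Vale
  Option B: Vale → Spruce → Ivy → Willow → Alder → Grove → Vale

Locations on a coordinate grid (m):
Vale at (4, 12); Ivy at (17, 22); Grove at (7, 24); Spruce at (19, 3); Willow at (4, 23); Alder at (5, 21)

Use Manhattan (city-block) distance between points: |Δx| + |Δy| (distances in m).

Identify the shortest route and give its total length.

82 m — Option B is the shortest.

Option A: 24 + 35 + 14 + 12 + 5 + 10 = 100
Option B: 24 + 21 + 14 + 3 + 5 + 15 = 82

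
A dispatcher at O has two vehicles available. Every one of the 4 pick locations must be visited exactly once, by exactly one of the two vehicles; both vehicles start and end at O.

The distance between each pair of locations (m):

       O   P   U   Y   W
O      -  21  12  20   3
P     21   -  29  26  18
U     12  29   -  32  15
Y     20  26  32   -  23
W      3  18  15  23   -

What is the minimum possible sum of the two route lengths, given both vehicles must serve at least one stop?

91 m — the smallest possible combined total.

There are 2^3 − 1 = 7 ways to divide the 4 stops into two non-empty groups. For each, the best each vehicle can do is its own shortest tour through its group:
  {P} + {U, Y, W}: 42 + 70 = 112
  {U} + {P, Y, W}: 24 + 67 = 91
  {P, U} + {Y, W}: 62 + 46 = 108
  {Y} + {P, U, W}: 40 + 62 = 102
  {P, Y} + {U, W}: 67 + 30 = 97
  {U, Y} + {P, W}: 64 + 42 = 106
  … (7 splits in total)
Best: vehicle 1 O → U → O = 24; vehicle 2 O → Y → P → W → O = 67; combined 91.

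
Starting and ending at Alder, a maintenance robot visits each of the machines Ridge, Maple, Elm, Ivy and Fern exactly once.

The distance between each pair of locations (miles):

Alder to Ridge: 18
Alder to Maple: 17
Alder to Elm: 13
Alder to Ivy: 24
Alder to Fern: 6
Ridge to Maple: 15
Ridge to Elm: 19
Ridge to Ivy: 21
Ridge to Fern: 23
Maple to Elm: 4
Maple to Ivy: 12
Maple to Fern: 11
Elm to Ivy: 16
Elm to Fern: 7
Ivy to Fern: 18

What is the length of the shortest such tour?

With 5 stops there are 5!/2 = 60 distinct round trips (a route and its reverse cost the same).
Alder - Ridge - Maple - Elm - Ivy - Fern - Alder: 18+15+4+16+18+6 = 77
Alder - Ridge - Maple - Elm - Fern - Ivy - Alder: 18+15+4+7+18+24 = 86
Alder - Ridge - Maple - Ivy - Elm - Fern - Alder: 18+15+12+16+7+6 = 74
Alder - Ridge - Maple - Ivy - Fern - Elm - Alder: 18+15+12+18+7+13 = 83
Alder - Ridge - Maple - Fern - Elm - Ivy - Alder: 18+15+11+7+16+24 = 91
Alder - Ridge - Maple - Fern - Ivy - Elm - Alder: 18+15+11+18+16+13 = 91
Alder - Ridge - Elm - Maple - Ivy - Fern - Alder: 18+19+4+12+18+6 = 77
Alder - Ridge - Elm - Maple - Fern - Ivy - Alder: 18+19+4+11+18+24 = 94
Alder - Ridge - Elm - Ivy - Maple - Fern - Alder: 18+19+16+12+11+6 = 82
Alder - Ridge - Elm - Ivy - Fern - Maple - Alder: 18+19+16+18+11+17 = 99
Alder - Ridge - Elm - Fern - Maple - Ivy - Alder: 18+19+7+11+12+24 = 91
Alder - Ridge - Elm - Fern - Ivy - Maple - Alder: 18+19+7+18+12+17 = 91
Alder - Ridge - Ivy - Maple - Elm - Fern - Alder: 18+21+12+4+7+6 = 68
Alder - Ridge - Ivy - Maple - Fern - Elm - Alder: 18+21+12+11+7+13 = 82
… (46 more)
The minimum is 68.
One optimal route: Alder → Ridge → Ivy → Maple → Elm → Fern → Alder (or its reverse).

Shortest round trip = 68 miles.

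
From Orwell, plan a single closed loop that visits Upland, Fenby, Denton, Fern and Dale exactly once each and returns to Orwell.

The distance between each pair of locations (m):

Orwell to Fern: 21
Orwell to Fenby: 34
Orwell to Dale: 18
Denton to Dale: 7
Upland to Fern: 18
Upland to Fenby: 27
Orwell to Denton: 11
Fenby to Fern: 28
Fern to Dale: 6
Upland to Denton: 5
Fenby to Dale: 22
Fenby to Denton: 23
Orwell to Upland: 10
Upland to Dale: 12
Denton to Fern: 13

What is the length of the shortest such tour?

With 5 stops there are 5!/2 = 60 distinct round trips (a route and its reverse cost the same).
Orwell→Upland→Fenby→Denton→Fern→Dale→Orwell: 10+27+23+13+6+18 = 97
Orwell→Upland→Fenby→Denton→Dale→Fern→Orwell: 10+27+23+7+6+21 = 94
Orwell→Upland→Fenby→Fern→Denton→Dale→Orwell: 10+27+28+13+7+18 = 103
Orwell→Upland→Fenby→Fern→Dale→Denton→Orwell: 10+27+28+6+7+11 = 89
Orwell→Upland→Fenby→Dale→Denton→Fern→Orwell: 10+27+22+7+13+21 = 100
Orwell→Upland→Fenby→Dale→Fern→Denton→Orwell: 10+27+22+6+13+11 = 89
Orwell→Upland→Denton→Fenby→Fern→Dale→Orwell: 10+5+23+28+6+18 = 90
Orwell→Upland→Denton→Fenby→Dale→Fern→Orwell: 10+5+23+22+6+21 = 87
Orwell→Upland→Denton→Fern→Fenby→Dale→Orwell: 10+5+13+28+22+18 = 96
Orwell→Upland→Denton→Fern→Dale→Fenby→Orwell: 10+5+13+6+22+34 = 90
Orwell→Upland→Denton→Dale→Fenby→Fern→Orwell: 10+5+7+22+28+21 = 93
Orwell→Upland→Denton→Dale→Fern→Fenby→Orwell: 10+5+7+6+28+34 = 90
Orwell→Upland→Fern→Fenby→Denton→Dale→Orwell: 10+18+28+23+7+18 = 104
Orwell→Upland→Fern→Fenby→Dale→Denton→Orwell: 10+18+28+22+7+11 = 96
… (46 more)
The minimum is 87.
One optimal route: Orwell → Upland → Denton → Fenby → Dale → Fern → Orwell (or its reverse).

Minimum total distance: 87 m.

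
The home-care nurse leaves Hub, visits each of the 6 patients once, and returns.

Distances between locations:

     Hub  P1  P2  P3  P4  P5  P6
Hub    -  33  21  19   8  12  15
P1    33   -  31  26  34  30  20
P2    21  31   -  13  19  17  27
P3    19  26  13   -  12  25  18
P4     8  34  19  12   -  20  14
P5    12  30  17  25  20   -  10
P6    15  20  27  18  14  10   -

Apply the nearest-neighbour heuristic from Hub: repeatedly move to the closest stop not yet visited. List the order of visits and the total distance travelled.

Hub → [P4:8 / P5:12 / P6:15 / P3:19 / P2:21 / P1:33] → P4 (8)
P4 → [P3:12 / P6:14 / P2:19 / P5:20 / P1:34] → P3 (12)
P3 → [P2:13 / P6:18 / P5:25 / P1:26] → P2 (13)
P2 → [P5:17 / P6:27 / P1:31] → P5 (17)
P5 → [P6:10 / P1:30] → P6 (10)
P6 → [P1:20] → P1 (20)
Return P1→Hub: 33.
Total = 8 + 12 + 13 + 17 + 10 + 20 + 33 = 113.

Nearest-neighbour total = 113; route Hub → P4 → P3 → P2 → P5 → P6 → P1 → Hub.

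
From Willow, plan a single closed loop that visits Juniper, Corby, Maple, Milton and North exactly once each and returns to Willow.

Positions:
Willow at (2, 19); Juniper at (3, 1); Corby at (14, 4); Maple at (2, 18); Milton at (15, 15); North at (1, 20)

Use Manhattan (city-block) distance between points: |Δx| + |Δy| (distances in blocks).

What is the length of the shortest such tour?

Shortest round trip = 66 blocks.

With 5 stops there are 5!/2 = 60 distinct round trips (a route and its reverse cost the same).
Willow-Juniper-Corby-Maple-Milton-North-Willow: 19+14+26+16+19+2 = 96
Willow-Juniper-Corby-Maple-North-Milton-Willow: 19+14+26+3+19+17 = 98
Willow-Juniper-Corby-Milton-Maple-North-Willow: 19+14+12+16+3+2 = 66
Willow-Juniper-Corby-Milton-North-Maple-Willow: 19+14+12+19+3+1 = 68
Willow-Juniper-Corby-North-Maple-Milton-Willow: 19+14+29+3+16+17 = 98
Willow-Juniper-Corby-North-Milton-Maple-Willow: 19+14+29+19+16+1 = 98
Willow-Juniper-Maple-Corby-Milton-North-Willow: 19+18+26+12+19+2 = 96
Willow-Juniper-Maple-Corby-North-Milton-Willow: 19+18+26+29+19+17 = 128
Willow-Juniper-Maple-Milton-Corby-North-Willow: 19+18+16+12+29+2 = 96
Willow-Juniper-Maple-Milton-North-Corby-Willow: 19+18+16+19+29+27 = 128
Willow-Juniper-Maple-North-Corby-Milton-Willow: 19+18+3+29+12+17 = 98
Willow-Juniper-Maple-North-Milton-Corby-Willow: 19+18+3+19+12+27 = 98
Willow-Juniper-Milton-Corby-Maple-North-Willow: 19+26+12+26+3+2 = 88
Willow-Juniper-Milton-Corby-North-Maple-Willow: 19+26+12+29+3+1 = 90
… (46 more)
The minimum is 66.
One optimal route: Willow → Juniper → Corby → Milton → Maple → North → Willow (or its reverse).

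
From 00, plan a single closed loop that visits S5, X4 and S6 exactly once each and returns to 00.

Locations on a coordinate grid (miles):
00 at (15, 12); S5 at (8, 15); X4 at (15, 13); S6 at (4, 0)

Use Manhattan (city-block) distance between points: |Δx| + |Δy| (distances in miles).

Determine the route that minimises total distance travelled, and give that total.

There are 3 distinct closed tours to check (reversals are equivalent).
00 → S5 → X4 → S6 → 00: 10+9+24+23 = 66
00 → S5 → S6 → X4 → 00: 10+19+24+1 = 54
00 → X4 → S5 → S6 → 00: 1+9+19+23 = 52
The minimum is 52.
One optimal route: 00 → X4 → S5 → S6 → 00 (or its reverse).

52 miles — the shortest possible round trip.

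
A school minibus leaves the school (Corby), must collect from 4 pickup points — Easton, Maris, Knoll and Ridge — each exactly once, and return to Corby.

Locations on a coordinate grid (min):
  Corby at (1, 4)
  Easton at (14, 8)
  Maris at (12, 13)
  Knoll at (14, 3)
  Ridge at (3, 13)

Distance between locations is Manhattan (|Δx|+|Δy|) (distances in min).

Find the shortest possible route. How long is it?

There are 12 distinct closed tours to check (reversals are equivalent).
Corby→Easton→Maris→Knoll→Ridge→Corby: 17+7+12+21+11 = 68
Corby→Easton→Maris→Ridge→Knoll→Corby: 17+7+9+21+14 = 68
Corby→Easton→Knoll→Maris→Ridge→Corby: 17+5+12+9+11 = 54
Corby→Easton→Knoll→Ridge→Maris→Corby: 17+5+21+9+20 = 72
Corby→Easton→Ridge→Maris→Knoll→Corby: 17+16+9+12+14 = 68
Corby→Easton→Ridge→Knoll→Maris→Corby: 17+16+21+12+20 = 86
Corby→Maris→Easton→Knoll→Ridge→Corby: 20+7+5+21+11 = 64
Corby→Maris→Easton→Ridge→Knoll→Corby: 20+7+16+21+14 = 78
Corby→Maris→Knoll→Easton→Ridge→Corby: 20+12+5+16+11 = 64
Corby→Maris→Ridge→Easton→Knoll→Corby: 20+9+16+5+14 = 64
Corby→Knoll→Easton→Maris→Ridge→Corby: 14+5+7+9+11 = 46
Corby→Knoll→Maris→Easton→Ridge→Corby: 14+12+7+16+11 = 60
The minimum is 46.
One optimal route: Corby → Knoll → Easton → Maris → Ridge → Corby (or its reverse).

Minimum total distance: 46 min.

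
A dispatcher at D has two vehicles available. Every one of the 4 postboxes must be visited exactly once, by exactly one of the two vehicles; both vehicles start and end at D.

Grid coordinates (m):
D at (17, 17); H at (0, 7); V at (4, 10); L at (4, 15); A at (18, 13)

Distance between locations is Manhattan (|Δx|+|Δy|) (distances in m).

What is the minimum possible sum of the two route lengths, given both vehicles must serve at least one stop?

64 m — the smallest possible combined total.

Try each way of splitting the stops between the two vehicles (each non-empty) and, for each split, find the best tour for each vehicle:
  {H} + {V, L, A}: 54 + 42 = 96
  {V} + {H, L, A}: 40 + 56 = 96
  {H, V} + {L, A}: 54 + 36 = 90
  {L} + {H, V, A}: 30 + 56 = 86
  {H, L} + {V, A}: 54 + 42 = 96
  {V, L} + {H, A}: 40 + 56 = 96
  … (7 splits in total)
  {H, V, L} + {A}: 54 + 10 = 64  ← best
Best: vehicle 1 D → H → V → L → D = 54; vehicle 2 D → A → D = 10; combined 64.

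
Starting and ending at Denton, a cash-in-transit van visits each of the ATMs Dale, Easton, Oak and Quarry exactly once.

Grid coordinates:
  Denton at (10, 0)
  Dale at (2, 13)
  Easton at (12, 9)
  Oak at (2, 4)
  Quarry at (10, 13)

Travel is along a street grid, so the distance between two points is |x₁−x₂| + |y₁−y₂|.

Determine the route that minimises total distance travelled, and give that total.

With 4 stops there are 4!/2 = 12 distinct round trips (a route and its reverse cost the same).
Denton → Dale → Easton → Oak → Quarry → Denton: 21+14+15+17+13 = 80
Denton → Dale → Easton → Quarry → Oak → Denton: 21+14+6+17+12 = 70
Denton → Dale → Oak → Easton → Quarry → Denton: 21+9+15+6+13 = 64
Denton → Dale → Oak → Quarry → Easton → Denton: 21+9+17+6+11 = 64
Denton → Dale → Quarry → Easton → Oak → Denton: 21+8+6+15+12 = 62
Denton → Dale → Quarry → Oak → Easton → Denton: 21+8+17+15+11 = 72
Denton → Easton → Dale → Oak → Quarry → Denton: 11+14+9+17+13 = 64
Denton → Easton → Dale → Quarry → Oak → Denton: 11+14+8+17+12 = 62
Denton → Easton → Oak → Dale → Quarry → Denton: 11+15+9+8+13 = 56
Denton → Easton → Quarry → Dale → Oak → Denton: 11+6+8+9+12 = 46
Denton → Oak → Dale → Easton → Quarry → Denton: 12+9+14+6+13 = 54
Denton → Oak → Easton → Dale → Quarry → Denton: 12+15+14+8+13 = 62
The minimum is 46.
One optimal route: Denton → Easton → Quarry → Dale → Oak → Denton (or its reverse).

Minimum total distance: 46.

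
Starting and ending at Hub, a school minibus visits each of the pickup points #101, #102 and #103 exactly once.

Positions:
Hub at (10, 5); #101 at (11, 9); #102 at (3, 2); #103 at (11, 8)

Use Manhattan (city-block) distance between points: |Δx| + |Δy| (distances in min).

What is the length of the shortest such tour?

There are 3 distinct closed tours to check (reversals are equivalent).
Hub→#101→#102→#103→Hub: 5+15+14+4 = 38
Hub→#101→#103→#102→Hub: 5+1+14+10 = 30
Hub→#102→#101→#103→Hub: 10+15+1+4 = 30
The minimum is 30.
One optimal route: Hub → #101 → #103 → #102 → Hub (or its reverse).

Shortest round trip = 30 min.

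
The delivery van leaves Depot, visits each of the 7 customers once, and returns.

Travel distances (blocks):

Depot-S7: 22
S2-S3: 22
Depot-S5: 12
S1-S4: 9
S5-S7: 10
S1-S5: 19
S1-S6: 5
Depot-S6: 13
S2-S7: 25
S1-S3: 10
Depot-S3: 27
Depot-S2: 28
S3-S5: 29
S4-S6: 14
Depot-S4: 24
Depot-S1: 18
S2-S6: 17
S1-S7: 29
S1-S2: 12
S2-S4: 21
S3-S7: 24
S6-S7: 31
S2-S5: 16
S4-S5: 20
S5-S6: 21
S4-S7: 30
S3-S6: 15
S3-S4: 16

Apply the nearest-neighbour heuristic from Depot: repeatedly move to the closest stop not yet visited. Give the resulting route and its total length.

124 blocks along Depot → S5 → S7 → S3 → S1 → S6 → S4 → S2 → Depot.

At Depot the remaining stops are S5 12, S6 13, S1 18, S7 22, S4 24, S3 27, S2 28; go to S5.
At S5 the remaining stops are S7 10, S2 16, S1 19, S4 20, S6 21, S3 29; go to S7.
At S7 the remaining stops are S3 24, S2 25, S1 29, S4 30, S6 31; go to S3.
At S3 the remaining stops are S1 10, S6 15, S4 16, S2 22; go to S1.
At S1 the remaining stops are S6 5, S4 9, S2 12; go to S6.
At S6 the remaining stops are S4 14, S2 17; go to S4.
At S4 the remaining stops are S2 21; go to S2.
Return S2→Depot: 28.
Total = 12 + 10 + 24 + 10 + 5 + 14 + 21 + 28 = 124.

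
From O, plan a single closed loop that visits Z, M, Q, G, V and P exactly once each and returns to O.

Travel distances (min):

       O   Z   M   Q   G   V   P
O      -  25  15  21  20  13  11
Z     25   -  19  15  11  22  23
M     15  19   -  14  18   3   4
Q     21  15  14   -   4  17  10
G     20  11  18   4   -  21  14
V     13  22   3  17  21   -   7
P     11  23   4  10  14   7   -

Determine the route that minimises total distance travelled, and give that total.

There are 360 distinct closed tours to check (reversals are equivalent).
O→Z→M→Q→G→V→P→O: 25+19+14+4+21+7+11 = 101
O→Z→M→Q→G→P→V→O: 25+19+14+4+14+7+13 = 96
O→Z→M→Q→V→G→P→O: 25+19+14+17+21+14+11 = 121
O→Z→M→Q→V→P→G→O: 25+19+14+17+7+14+20 = 116
O→Z→M→Q→P→G→V→O: 25+19+14+10+14+21+13 = 116
O→Z→M→Q→P→V→G→O: 25+19+14+10+7+21+20 = 116
O→Z→M→G→Q→V→P→O: 25+19+18+4+17+7+11 = 101
O→Z→M→G→Q→P→V→O: 25+19+18+4+10+7+13 = 96
… (352 more)
O→Z→G→Q→P→M→V→O: 25+11+4+10+4+3+13 = 70  ← best
The minimum is 70.
One optimal route: O → Z → G → Q → P → M → V → O (or its reverse).

Minimum total distance: 70 min.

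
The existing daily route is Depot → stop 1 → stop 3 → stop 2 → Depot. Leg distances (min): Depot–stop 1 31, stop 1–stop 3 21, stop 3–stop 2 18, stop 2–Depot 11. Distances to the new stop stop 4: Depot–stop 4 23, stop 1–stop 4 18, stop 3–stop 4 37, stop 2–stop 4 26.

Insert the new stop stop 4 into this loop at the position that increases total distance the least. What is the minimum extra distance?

+10 min — insert stop 4 between Depot and stop 1.

Insertion cost between consecutive stops i–j is d(i,stop 4) + d(stop 4,j) − d(i,j):
  between Depot and stop 1: 23 + 18 − 31 = 10
  between stop 1 and stop 3: 18 + 37 − 21 = 34
  between stop 3 and stop 2: 37 + 26 − 18 = 45
  between stop 2 and Depot: 26 + 23 − 11 = 38
Cheapest insertion is between Depot and stop 1, adding 10.
New total = 81 + 10 = 91.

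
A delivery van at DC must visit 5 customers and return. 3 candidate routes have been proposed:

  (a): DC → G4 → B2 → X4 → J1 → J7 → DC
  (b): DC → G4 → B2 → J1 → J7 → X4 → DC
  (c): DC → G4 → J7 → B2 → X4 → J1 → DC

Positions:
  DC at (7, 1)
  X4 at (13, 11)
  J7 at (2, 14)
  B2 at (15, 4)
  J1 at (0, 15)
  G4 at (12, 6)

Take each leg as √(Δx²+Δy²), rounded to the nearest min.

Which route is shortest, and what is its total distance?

(a): 7 + 4 + 7 + 14 + 2 + 14 = 48
(b): 7 + 4 + 19 + 2 + 11 + 12 = 55
(c): 7 + 13 + 16 + 7 + 14 + 16 = 73

Shortest is (a), total 48 min.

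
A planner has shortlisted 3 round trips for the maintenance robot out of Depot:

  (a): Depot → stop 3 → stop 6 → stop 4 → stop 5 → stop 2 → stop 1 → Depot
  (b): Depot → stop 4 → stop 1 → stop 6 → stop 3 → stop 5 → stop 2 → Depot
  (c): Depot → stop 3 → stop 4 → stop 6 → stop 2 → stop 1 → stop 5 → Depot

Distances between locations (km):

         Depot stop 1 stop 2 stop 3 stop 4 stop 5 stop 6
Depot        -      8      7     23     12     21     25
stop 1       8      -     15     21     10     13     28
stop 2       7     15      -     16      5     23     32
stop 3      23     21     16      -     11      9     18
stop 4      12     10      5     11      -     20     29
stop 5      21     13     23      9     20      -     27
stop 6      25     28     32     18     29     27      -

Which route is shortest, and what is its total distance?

Shortest is (b), total 107 km.

(a): 23 + 18 + 29 + 20 + 23 + 15 + 8 = 136
(b): 12 + 10 + 28 + 18 + 9 + 23 + 7 = 107
(c): 23 + 11 + 29 + 32 + 15 + 13 + 21 = 144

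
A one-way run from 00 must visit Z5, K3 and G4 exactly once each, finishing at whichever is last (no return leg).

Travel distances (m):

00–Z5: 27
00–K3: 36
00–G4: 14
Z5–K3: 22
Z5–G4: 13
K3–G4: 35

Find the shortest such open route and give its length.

There are 3! = 6 possible orderings.
00→Z5→K3→G4: 27+22+35 = 84
00→Z5→G4→K3: 27+13+35 = 75
00→K3→Z5→G4: 36+22+13 = 71
00→K3→G4→Z5: 36+35+13 = 84
00→G4→Z5→K3: 14+13+22 = 49
00→G4→K3→Z5: 14+35+22 = 71
The minimum is 49.
One shortest path: 00 → G4 → Z5 → K3.

Minimum one-way distance = 49 m.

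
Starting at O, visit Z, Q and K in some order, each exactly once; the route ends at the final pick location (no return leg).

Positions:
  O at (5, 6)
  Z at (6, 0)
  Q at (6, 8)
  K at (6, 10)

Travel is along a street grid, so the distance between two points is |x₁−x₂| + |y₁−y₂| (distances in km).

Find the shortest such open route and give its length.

There are 3! = 6 possible orderings.
O - Z - Q - K: 7+8+2 = 17
O - Z - K - Q: 7+10+2 = 19
O - Q - Z - K: 3+8+10 = 21
O - Q - K - Z: 3+2+10 = 15
O - K - Z - Q: 5+10+8 = 23
O - K - Q - Z: 5+2+8 = 15
The minimum is 15.
One shortest path: O → Q → K → Z.

Minimum one-way distance = 15 km.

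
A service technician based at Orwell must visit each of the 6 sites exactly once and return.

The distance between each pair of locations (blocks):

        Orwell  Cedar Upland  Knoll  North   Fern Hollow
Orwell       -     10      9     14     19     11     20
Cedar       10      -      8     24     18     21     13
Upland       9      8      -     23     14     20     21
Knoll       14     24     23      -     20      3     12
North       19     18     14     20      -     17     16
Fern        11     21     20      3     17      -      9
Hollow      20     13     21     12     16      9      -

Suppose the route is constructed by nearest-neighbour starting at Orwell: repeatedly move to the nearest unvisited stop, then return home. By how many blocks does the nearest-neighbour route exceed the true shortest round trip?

Orwell: Upland=9, Cedar=10, Fern=11, Knoll=14, North=19, Hollow=20 ⇒ Upland
Upland: Cedar=8, North=14, Fern=20, Hollow=21, Knoll=23 ⇒ Cedar
Cedar: Hollow=13, North=18, Fern=21, Knoll=24 ⇒ Hollow
Hollow: Fern=9, Knoll=12, North=16 ⇒ Fern
Fern: Knoll=3, North=17 ⇒ Knoll
Knoll: North=20 ⇒ North
NN route Orwell → Upland → Cedar → Hollow → Fern → Knoll → North → Orwell costs 81.
Optimal: Orwell → Cedar → Upland → North → Hollow → Knoll → Fern → Orwell costs 74 (by enumerating all 360 distinct tours).
Excess = 81 − 74 = 7.

7 blocks longer than the optimal tour.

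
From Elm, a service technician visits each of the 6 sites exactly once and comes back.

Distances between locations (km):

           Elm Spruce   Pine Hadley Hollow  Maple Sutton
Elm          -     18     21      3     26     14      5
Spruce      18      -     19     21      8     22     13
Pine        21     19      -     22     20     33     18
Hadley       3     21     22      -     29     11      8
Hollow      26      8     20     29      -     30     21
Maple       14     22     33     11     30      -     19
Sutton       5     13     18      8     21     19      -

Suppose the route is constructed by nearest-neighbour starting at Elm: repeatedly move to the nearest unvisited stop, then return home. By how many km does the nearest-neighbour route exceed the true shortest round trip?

Elm: Hadley=3, Sutton=5, Maple=14, Spruce=18, Pine=21, Hollow=26 ⇒ Hadley
Hadley: Sutton=8, Maple=11, Spruce=21, Pine=22, Hollow=29 ⇒ Sutton
Sutton: Spruce=13, Pine=18, Maple=19, Hollow=21 ⇒ Spruce
Spruce: Hollow=8, Pine=19, Maple=22 ⇒ Hollow
Hollow: Pine=20, Maple=30 ⇒ Pine
Pine: Maple=33 ⇒ Maple
NN route Elm → Hadley → Sutton → Spruce → Hollow → Pine → Maple → Elm costs 99.
Optimal: Elm → Hadley → Maple → Spruce → Hollow → Pine → Sutton → Elm costs 87 (by enumerating all 360 distinct tours).
Excess = 99 − 87 = 12.

Excess over optimum: 12 km.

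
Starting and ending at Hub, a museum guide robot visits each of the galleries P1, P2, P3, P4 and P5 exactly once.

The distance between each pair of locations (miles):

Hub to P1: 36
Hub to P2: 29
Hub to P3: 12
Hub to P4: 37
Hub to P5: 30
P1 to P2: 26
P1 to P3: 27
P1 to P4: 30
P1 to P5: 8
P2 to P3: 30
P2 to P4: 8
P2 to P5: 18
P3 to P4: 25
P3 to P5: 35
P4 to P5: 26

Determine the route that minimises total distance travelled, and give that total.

There are 60 distinct closed tours to check (reversals are equivalent).
Hub-P1-P2-P3-P4-P5-Hub: 36+26+30+25+26+30 = 173
Hub-P1-P2-P3-P5-P4-Hub: 36+26+30+35+26+37 = 190
Hub-P1-P2-P4-P3-P5-Hub: 36+26+8+25+35+30 = 160
Hub-P1-P2-P4-P5-P3-Hub: 36+26+8+26+35+12 = 143
Hub-P1-P2-P5-P3-P4-Hub: 36+26+18+35+25+37 = 177
Hub-P1-P2-P5-P4-P3-Hub: 36+26+18+26+25+12 = 143
Hub-P1-P3-P2-P4-P5-Hub: 36+27+30+8+26+30 = 157
Hub-P1-P3-P2-P5-P4-Hub: 36+27+30+18+26+37 = 174
Hub-P1-P3-P4-P2-P5-Hub: 36+27+25+8+18+30 = 144
Hub-P1-P3-P4-P5-P2-Hub: 36+27+25+26+18+29 = 161
Hub-P1-P3-P5-P2-P4-Hub: 36+27+35+18+8+37 = 161
Hub-P1-P3-P5-P4-P2-Hub: 36+27+35+26+8+29 = 161
Hub-P1-P4-P2-P3-P5-Hub: 36+30+8+30+35+30 = 169
Hub-P1-P4-P2-P5-P3-Hub: 36+30+8+18+35+12 = 139
… (46 more)
Hub-P1-P5-P2-P4-P3-Hub: 36+8+18+8+25+12 = 107  ← best
The minimum is 107.
One optimal route: Hub → P1 → P5 → P2 → P4 → P3 → Hub (or its reverse).

Shortest round trip = 107 miles.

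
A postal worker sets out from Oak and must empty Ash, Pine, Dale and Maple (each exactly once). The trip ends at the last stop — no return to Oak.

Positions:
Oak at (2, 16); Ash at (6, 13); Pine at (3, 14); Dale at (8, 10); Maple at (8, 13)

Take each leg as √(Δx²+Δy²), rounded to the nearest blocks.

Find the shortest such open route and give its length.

There are 4! = 24 possible orderings.
Oak→Ash→Pine→Dale→Maple: 5+3+6+3 = 17
Oak→Ash→Pine→Maple→Dale: 5+3+5+3 = 16
Oak→Ash→Dale→Pine→Maple: 5+4+6+5 = 20
Oak→Ash→Dale→Maple→Pine: 5+4+3+5 = 17
Oak→Ash→Maple→Pine→Dale: 5+2+5+6 = 18
Oak→Ash→Maple→Dale→Pine: 5+2+3+6 = 16
Oak→Pine→Ash→Dale→Maple: 2+3+4+3 = 12
Oak→Pine→Ash→Maple→Dale: 2+3+2+3 = 10
Oak→Pine→Dale→Ash→Maple: 2+6+4+2 = 14
Oak→Pine→Dale→Maple→Ash: 2+6+3+2 = 13
Oak→Pine→Maple→Ash→Dale: 2+5+2+4 = 13
Oak→Pine→Maple→Dale→Ash: 2+5+3+4 = 14
Oak→Dale→Ash→Pine→Maple: 8+4+3+5 = 20
Oak→Dale→Ash→Maple→Pine: 8+4+2+5 = 19
… (10 more)
The minimum is 10.
One shortest path: Oak → Pine → Ash → Maple → Dale.

10 blocks — the minimum one-way total.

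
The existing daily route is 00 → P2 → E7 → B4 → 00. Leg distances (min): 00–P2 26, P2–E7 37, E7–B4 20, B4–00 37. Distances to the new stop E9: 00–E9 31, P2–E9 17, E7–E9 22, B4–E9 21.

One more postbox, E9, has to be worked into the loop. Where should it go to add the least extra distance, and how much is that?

+2 min — insert E9 between P2 and E7.

Insertion cost between consecutive stops i–j is d(i,E9) + d(E9,j) − d(i,j):
  between 00 and P2: 31 + 17 − 26 = 22
  between P2 and E7: 17 + 22 − 37 = 2
  between E7 and B4: 22 + 21 − 20 = 23
  between B4 and 00: 21 + 31 − 37 = 15
Cheapest insertion is between P2 and E7, adding 2.
New total = 120 + 2 = 122.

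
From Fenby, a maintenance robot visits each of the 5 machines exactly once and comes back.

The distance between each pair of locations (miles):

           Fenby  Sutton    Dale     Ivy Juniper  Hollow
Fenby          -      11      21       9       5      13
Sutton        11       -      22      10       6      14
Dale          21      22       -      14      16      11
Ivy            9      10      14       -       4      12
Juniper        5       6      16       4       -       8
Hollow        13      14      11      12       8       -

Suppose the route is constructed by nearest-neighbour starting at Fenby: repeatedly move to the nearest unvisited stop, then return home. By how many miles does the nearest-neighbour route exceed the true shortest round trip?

Excess over optimum: 6 miles.

Fenby: Juniper=5, Ivy=9, Sutton=11, Hollow=13, Dale=21 ⇒ Juniper
Juniper: Ivy=4, Sutton=6, Hollow=8, Dale=16 ⇒ Ivy
Ivy: Sutton=10, Hollow=12, Dale=14 ⇒ Sutton
Sutton: Hollow=14, Dale=22 ⇒ Hollow
Hollow: Dale=11 ⇒ Dale
NN route Fenby → Juniper → Ivy → Sutton → Hollow → Dale → Fenby costs 65.
Optimal: Fenby → Sutton → Ivy → Dale → Hollow → Juniper → Fenby costs 59 (by enumerating all 60 distinct tours).
Excess = 65 − 59 = 6.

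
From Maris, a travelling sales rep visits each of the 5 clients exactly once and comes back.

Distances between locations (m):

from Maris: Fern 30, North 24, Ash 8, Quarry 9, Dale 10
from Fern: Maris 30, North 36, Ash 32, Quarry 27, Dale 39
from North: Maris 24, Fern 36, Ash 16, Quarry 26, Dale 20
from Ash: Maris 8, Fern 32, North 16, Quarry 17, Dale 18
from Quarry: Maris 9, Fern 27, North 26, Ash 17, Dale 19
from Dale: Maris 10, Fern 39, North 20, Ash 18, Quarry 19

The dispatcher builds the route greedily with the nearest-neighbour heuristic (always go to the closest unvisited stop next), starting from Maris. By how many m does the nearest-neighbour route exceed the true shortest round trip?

6 m longer than the optimal tour.

Maris: Ash=8, Quarry=9, Dale=10, North=24, Fern=30 ⇒ Ash
Ash: North=16, Quarry=17, Dale=18, Fern=32 ⇒ North
North: Dale=20, Quarry=26, Fern=36 ⇒ Dale
Dale: Quarry=19, Fern=39 ⇒ Quarry
Quarry: Fern=27 ⇒ Fern
NN route Maris → Ash → North → Dale → Quarry → Fern → Maris costs 120.
Optimal: Maris → Quarry → Fern → Ash → North → Dale → Maris costs 114 (by enumerating all 60 distinct tours).
Excess = 120 − 114 = 6.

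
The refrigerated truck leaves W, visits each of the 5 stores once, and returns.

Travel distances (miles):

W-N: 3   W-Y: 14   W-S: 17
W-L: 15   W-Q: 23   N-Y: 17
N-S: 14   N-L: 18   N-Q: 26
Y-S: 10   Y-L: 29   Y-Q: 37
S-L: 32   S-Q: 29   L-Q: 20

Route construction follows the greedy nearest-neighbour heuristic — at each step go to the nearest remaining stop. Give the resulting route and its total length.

At W the remaining stops are N 3, Y 14, L 15, S 17, Q 23; go to N.
At N the remaining stops are S 14, Y 17, L 18, Q 26; go to S.
At S the remaining stops are Y 10, Q 29, L 32; go to Y.
At Y the remaining stops are L 29, Q 37; go to L.
At L the remaining stops are Q 20; go to Q.
Return Q→W: 23.
Total = 3 + 14 + 10 + 29 + 20 + 23 = 99.

Total distance 99 miles via the nearest-neighbour route W → N → S → Y → L → Q → W.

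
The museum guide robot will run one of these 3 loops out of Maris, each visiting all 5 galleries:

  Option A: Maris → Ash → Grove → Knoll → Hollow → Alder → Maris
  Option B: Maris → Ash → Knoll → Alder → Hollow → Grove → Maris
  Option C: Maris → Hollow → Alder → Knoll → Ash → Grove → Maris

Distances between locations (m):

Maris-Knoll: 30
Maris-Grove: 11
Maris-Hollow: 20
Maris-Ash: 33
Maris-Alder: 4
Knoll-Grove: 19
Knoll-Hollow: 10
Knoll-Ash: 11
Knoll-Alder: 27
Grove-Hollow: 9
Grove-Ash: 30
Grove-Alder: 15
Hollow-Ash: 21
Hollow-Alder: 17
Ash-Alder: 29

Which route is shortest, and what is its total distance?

Shortest is Option B, total 108 m.

Option A: 33 + 30 + 19 + 10 + 17 + 4 = 113
Option B: 33 + 11 + 27 + 17 + 9 + 11 = 108
Option C: 20 + 17 + 27 + 11 + 30 + 11 = 116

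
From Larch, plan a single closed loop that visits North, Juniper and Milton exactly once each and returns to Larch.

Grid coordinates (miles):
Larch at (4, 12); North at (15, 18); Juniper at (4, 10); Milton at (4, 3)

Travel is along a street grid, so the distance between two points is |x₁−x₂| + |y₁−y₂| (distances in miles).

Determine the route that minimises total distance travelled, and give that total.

Minimum total distance: 52 miles.

Larch → North → Juniper → Milton → Larch: 17+19+7+9 = 52
Larch → North → Milton → Juniper → Larch: 17+26+7+2 = 52
Larch → Juniper → North → Milton → Larch: 2+19+26+9 = 56
The minimum is 52.
One optimal route: Larch → North → Juniper → Milton → Larch (or its reverse).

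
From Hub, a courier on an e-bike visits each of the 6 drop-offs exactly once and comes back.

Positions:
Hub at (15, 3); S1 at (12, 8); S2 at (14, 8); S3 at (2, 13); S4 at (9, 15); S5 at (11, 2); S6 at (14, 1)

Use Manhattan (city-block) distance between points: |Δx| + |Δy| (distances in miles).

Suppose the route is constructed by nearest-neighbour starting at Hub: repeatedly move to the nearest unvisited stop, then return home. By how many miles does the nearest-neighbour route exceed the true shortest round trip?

From Hub: S6=3, S5=5, S2=6, S1=8, S4=18, S3=23 → choose S6 (3).
From S6: S5=4, S2=7, S1=9, S4=19, S3=24 → choose S5 (4).
From S5: S1=7, S2=9, S4=15, S3=20 → choose S1 (7).
From S1: S2=2, S4=10, S3=15 → choose S2 (2).
From S2: S4=12, S3=17 → choose S4 (12).
From S4: S3=9 → choose S3 (9).
NN route Hub → S6 → S5 → S1 → S2 → S4 → S3 → Hub costs 60.
Optimal: Hub → S2 → S1 → S3 → S4 → S5 → S6 → Hub costs 54 (by enumerating all 360 distinct tours).
Excess = 60 − 54 = 6.

6 miles longer than the optimal tour.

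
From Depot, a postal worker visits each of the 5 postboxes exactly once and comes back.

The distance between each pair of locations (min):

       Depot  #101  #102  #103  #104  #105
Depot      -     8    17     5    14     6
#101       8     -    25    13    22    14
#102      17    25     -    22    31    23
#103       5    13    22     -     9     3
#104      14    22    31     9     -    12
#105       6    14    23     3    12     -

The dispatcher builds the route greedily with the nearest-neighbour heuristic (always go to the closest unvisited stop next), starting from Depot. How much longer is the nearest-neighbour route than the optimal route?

From Depot: #103=5, #105=6, #101=8, #104=14, #102=17 → choose #103 (5).
From #103: #105=3, #104=9, #101=13, #102=22 → choose #105 (3).
From #105: #104=12, #101=14, #102=23 → choose #104 (12).
From #104: #101=22, #102=31 → choose #101 (22).
From #101: #102=25 → choose #102 (25).
NN route Depot → #103 → #105 → #104 → #101 → #102 → Depot costs 84.
Optimal: Depot → #101 → #102 → #103 → #104 → #105 → Depot costs 82 (by enumerating all 60 distinct tours).
Excess = 84 − 82 = 2.

The nearest-neighbour route is 2 min longer than optimal.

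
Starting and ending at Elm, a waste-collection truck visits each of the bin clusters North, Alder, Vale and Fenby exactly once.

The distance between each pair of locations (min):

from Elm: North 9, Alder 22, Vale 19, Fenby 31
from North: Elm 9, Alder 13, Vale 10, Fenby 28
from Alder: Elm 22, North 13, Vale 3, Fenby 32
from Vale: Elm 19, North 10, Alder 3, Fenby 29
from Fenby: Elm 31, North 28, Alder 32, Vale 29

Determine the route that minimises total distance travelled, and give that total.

Minimum total distance: 85 min.

With 4 stops there are 4!/2 = 12 distinct round trips (a route and its reverse cost the same).
Elm-North-Alder-Vale-Fenby-Elm: 9+13+3+29+31 = 85
Elm-North-Alder-Fenby-Vale-Elm: 9+13+32+29+19 = 102
Elm-North-Vale-Alder-Fenby-Elm: 9+10+3+32+31 = 85
Elm-North-Vale-Fenby-Alder-Elm: 9+10+29+32+22 = 102
Elm-North-Fenby-Alder-Vale-Elm: 9+28+32+3+19 = 91
Elm-North-Fenby-Vale-Alder-Elm: 9+28+29+3+22 = 91
Elm-Alder-North-Vale-Fenby-Elm: 22+13+10+29+31 = 105
Elm-Alder-North-Fenby-Vale-Elm: 22+13+28+29+19 = 111
Elm-Alder-Vale-North-Fenby-Elm: 22+3+10+28+31 = 94
Elm-Alder-Fenby-North-Vale-Elm: 22+32+28+10+19 = 111
Elm-Vale-North-Alder-Fenby-Elm: 19+10+13+32+31 = 105
Elm-Vale-Alder-North-Fenby-Elm: 19+3+13+28+31 = 94
The minimum is 85.
One optimal route: Elm → North → Alder → Vale → Fenby → Elm (or its reverse).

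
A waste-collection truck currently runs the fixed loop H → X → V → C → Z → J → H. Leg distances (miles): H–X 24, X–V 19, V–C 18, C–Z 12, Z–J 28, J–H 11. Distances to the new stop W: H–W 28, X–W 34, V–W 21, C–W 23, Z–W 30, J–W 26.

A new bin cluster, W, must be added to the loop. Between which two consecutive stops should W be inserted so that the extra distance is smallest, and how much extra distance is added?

Insertion cost between consecutive stops i–j is d(i,W) + d(W,j) − d(i,j):
  between H and X: 28 + 34 − 24 = 38
  between X and V: 34 + 21 − 19 = 36
  between V and C: 21 + 23 − 18 = 26
  between C and Z: 23 + 30 − 12 = 41
  between Z and J: 30 + 26 − 28 = 28
  between J and H: 26 + 28 − 11 = 43
Cheapest insertion is between V and C, adding 26.
New total = 112 + 26 = 138.

Adding 26 miles by placing W on the V–C leg.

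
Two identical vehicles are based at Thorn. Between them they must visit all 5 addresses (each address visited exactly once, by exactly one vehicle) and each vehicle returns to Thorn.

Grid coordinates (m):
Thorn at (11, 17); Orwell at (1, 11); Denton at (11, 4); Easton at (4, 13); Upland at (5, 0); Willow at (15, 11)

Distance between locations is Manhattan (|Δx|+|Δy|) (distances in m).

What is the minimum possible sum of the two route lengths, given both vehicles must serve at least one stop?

There are 2^4 − 1 = 15 ways to divide the 5 stops into two non-empty groups. For each, the best each vehicle can do is its own shortest tour through its group:
  {Orwell} + {Denton, Easton, Upland, Willow}: 32 + 56 = 88
  {Denton} + {Orwell, Easton, Upland, Willow}: 26 + 62 = 88
  {Orwell, Denton} + {Easton, Upland, Willow}: 46 + 56 = 102
  {Easton} + {Orwell, Denton, Upland, Willow}: 22 + 62 = 84
  {Orwell, Easton} + {Denton, Upland, Willow}: 32 + 54 = 86
  {Denton, Easton} + {Orwell, Upland, Willow}: 40 + 62 = 102
  … (15 splits in total)
  {Orwell, Denton, Easton, Upland} + {Willow}: 54 + 20 = 74  ← best
Best: vehicle 1 Thorn → Denton → Upland → Orwell → Easton → Thorn = 54; vehicle 2 Thorn → Willow → Thorn = 20; combined 74.

74 m — the smallest possible combined total.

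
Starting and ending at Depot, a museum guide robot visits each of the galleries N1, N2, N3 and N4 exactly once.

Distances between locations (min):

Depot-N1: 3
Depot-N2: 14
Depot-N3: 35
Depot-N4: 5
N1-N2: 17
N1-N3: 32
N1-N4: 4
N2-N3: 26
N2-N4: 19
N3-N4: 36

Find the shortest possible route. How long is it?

With 4 stops there are 4!/2 = 12 distinct round trips (a route and its reverse cost the same).
Depot - N1 - N2 - N3 - N4 - Depot: 3+17+26+36+5 = 87
Depot - N1 - N2 - N4 - N3 - Depot: 3+17+19+36+35 = 110
Depot - N1 - N3 - N2 - N4 - Depot: 3+32+26+19+5 = 85
Depot - N1 - N3 - N4 - N2 - Depot: 3+32+36+19+14 = 104
Depot - N1 - N4 - N2 - N3 - Depot: 3+4+19+26+35 = 87
Depot - N1 - N4 - N3 - N2 - Depot: 3+4+36+26+14 = 83
Depot - N2 - N1 - N3 - N4 - Depot: 14+17+32+36+5 = 104
Depot - N2 - N1 - N4 - N3 - Depot: 14+17+4+36+35 = 106
Depot - N2 - N3 - N1 - N4 - Depot: 14+26+32+4+5 = 81
Depot - N2 - N4 - N1 - N3 - Depot: 14+19+4+32+35 = 104
Depot - N3 - N1 - N2 - N4 - Depot: 35+32+17+19+5 = 108
Depot - N3 - N2 - N1 - N4 - Depot: 35+26+17+4+5 = 87
The minimum is 81.
One optimal route: Depot → N2 → N3 → N1 → N4 → Depot (or its reverse).

81 min — the shortest possible round trip.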